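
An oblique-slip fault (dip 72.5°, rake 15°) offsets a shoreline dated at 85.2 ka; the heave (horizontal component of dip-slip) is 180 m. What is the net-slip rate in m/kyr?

27.1 m/kyr

dip-slip = heave / cos(dip) = 180 / cos(72.5°) = 598.6 m
net slip = dip-slip / sin(rake) = 598.6 / sin(15°) = 2313 m
rate = 2313 m / 85.2 ka = 0.0271 m/yr = 27.1 m/kyr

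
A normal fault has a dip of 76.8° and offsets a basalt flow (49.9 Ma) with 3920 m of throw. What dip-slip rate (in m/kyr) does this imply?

dip-slip = throw / sin(dip) = 3920 m / sin(76.8°) = 4026 m
rate = 4026 m / 49.9 Ma = 0.0000807 m/yr = 0.0807 m/kyr

0.0807 m/kyr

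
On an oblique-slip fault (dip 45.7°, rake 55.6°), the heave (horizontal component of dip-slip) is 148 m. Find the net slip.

257 m

dip-slip = heave / cos(dip) = 148 / cos(45.7°) = 211.9 m
net slip = dip-slip / sin(rake) = 211.9 / sin(55.6°) = 257 m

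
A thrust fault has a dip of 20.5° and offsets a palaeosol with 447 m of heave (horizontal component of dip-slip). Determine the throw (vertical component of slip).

167 m

throw = heave × tan(dip) = 447 × tan(20.5°) = 167 m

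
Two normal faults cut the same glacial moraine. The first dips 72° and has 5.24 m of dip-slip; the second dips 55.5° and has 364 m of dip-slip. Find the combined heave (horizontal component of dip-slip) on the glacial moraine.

heave_A = 5.24 × cos(72°) = 1.619 m
heave_B = 364 × cos(55.5°) = 206.2 m
total = 1.619 + 206.2 = 208 m

208 m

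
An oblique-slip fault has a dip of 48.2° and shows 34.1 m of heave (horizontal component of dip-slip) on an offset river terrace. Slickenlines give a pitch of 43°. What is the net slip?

dip-slip = heave / cos(dip) = 34.1 / cos(48.2°) = 51.16 m
net slip = dip-slip / sin(rake) = 51.16 / sin(43°) = 75 m

75 m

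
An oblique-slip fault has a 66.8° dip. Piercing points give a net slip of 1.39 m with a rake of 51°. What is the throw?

dip-slip = net slip × sin(rake) = 1.39 m × sin(51°) = 1.080 m
throw = dip-slip × sin(dip) = 1.080 × sin(66.8°) = 0.993 m

0.993 m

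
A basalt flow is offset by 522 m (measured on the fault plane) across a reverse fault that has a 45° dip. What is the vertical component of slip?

369 m

throw = dip-slip × sin(dip) = 522 m × sin(45°) = 369 m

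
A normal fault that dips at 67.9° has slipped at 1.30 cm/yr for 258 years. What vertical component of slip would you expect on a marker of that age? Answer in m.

dip-slip = rate × time = 1.30 cm/yr × 258 years = 3.354 m
throw = dip-slip × sin(dip) = 3.354 × sin(67.9°) = 3.11 m

3.11 m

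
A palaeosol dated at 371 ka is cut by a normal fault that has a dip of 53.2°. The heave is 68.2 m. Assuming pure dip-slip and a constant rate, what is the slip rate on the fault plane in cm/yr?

0.0307 cm/yr

dip-slip = heave / cos(dip) = 68.2 m / cos(53.2°) = 113.9 m
rate = 113.9 m / 371 ka = 0.000307 m/yr = 0.0307 cm/yr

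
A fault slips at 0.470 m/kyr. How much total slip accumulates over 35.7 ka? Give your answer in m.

16.8 m

slip = rate × time = 0.470 m/kyr × 35.7 ka = 16.8 m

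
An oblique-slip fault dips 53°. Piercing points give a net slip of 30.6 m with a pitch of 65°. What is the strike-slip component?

strike-slip = net slip × cos(rake) = 30.6 m × cos(65°) = 12.9 m

12.9 m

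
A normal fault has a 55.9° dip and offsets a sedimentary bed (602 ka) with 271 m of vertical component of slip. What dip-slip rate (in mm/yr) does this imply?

0.544 mm/yr

dip-slip = throw / sin(dip) = 271 m / sin(55.9°) = 327.3 m
rate = 327.3 m / 602 ka = 0.000544 m/yr = 0.544 mm/yr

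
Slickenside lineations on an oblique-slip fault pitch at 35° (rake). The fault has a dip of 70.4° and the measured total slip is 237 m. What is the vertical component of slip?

dip-slip = net slip × sin(rake) = 237 m × sin(35°) = 135.9 m
throw = dip-slip × sin(dip) = 135.9 × sin(70.4°) = 128 m

128 m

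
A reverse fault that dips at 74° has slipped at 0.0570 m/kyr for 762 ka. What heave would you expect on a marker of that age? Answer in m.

dip-slip = rate × time = 0.0570 m/kyr × 762 ka = 43.43 m
heave = dip-slip × cos(dip) = 43.43 × cos(74°) = 12 m

12 m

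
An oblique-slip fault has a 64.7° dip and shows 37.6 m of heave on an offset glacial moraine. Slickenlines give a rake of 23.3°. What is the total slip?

dip-slip = heave / cos(dip) = 37.6 / cos(64.7°) = 87.98 m
net slip = dip-slip / sin(rake) = 87.98 / sin(23.3°) = 222 m

222 m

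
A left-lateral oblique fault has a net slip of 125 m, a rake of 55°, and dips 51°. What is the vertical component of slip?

79.6 m

dip-slip = net slip × sin(rake) = 125 m × sin(55°) = 102.4 m
throw = dip-slip × sin(dip) = 102.4 × sin(51°) = 79.6 m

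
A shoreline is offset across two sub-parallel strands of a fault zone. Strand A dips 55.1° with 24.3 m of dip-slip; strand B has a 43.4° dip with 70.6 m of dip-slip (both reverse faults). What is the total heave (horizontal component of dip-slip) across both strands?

65.2 m

heave_A = 24.3 × cos(55.1°) = 13.90 m
heave_B = 70.6 × cos(43.4°) = 51.30 m
total = 13.90 + 51.30 = 65.2 m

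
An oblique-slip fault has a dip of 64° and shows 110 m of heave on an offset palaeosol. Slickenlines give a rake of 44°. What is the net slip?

dip-slip = heave / cos(dip) = 110 / cos(64°) = 250.9 m
net slip = dip-slip / sin(rake) = 250.9 / sin(44°) = 361 m

361 m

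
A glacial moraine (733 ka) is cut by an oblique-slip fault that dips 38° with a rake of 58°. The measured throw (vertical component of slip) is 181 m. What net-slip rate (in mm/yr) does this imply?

0.473 mm/yr

dip-slip = throw / sin(dip) = 181 / sin(38°) = 294 m
net slip = dip-slip / sin(rake) = 294 / sin(58°) = 346.7 m
rate = 346.7 m / 733 ka = 0.000473 m/yr = 0.473 mm/yr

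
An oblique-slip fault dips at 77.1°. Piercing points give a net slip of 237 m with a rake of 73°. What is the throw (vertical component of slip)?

221 m

dip-slip = net slip × sin(rake) = 237 m × sin(73°) = 226.6 m
throw = dip-slip × sin(dip) = 226.6 × sin(77.1°) = 221 m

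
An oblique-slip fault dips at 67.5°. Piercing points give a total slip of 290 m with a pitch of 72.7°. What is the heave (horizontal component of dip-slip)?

106 m

dip-slip = net slip × sin(rake) = 290 m × sin(72.7°) = 276.9 m
heave = dip-slip × cos(dip) = 276.9 × cos(67.5°) = 106 m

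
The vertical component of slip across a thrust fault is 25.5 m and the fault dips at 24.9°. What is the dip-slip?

dip-slip = throw / sin(dip) = 25.5 / sin(24.9°) = 60.6 m

60.6 m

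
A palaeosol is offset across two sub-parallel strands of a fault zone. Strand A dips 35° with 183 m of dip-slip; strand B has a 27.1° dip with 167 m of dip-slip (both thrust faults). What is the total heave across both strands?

299 m

heave_A = 183 × cos(35°) = 149.9 m
heave_B = 167 × cos(27.1°) = 148.7 m
total = 149.9 + 148.7 = 299 m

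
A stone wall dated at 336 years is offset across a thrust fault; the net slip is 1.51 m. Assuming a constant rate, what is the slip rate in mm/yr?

4.49 mm/yr

rate = 1.51 m / 336 years = 0.00449 m/yr = 4.49 mm/yr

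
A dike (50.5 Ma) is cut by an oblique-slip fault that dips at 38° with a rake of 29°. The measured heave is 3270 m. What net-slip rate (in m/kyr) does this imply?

0.169 m/kyr

dip-slip = heave / cos(dip) = 3270 / cos(38°) = 4150 m
net slip = dip-slip / sin(rake) = 4150 / sin(29°) = 8559 m
rate = 8559 m / 50.5 Ma = 0.000169 m/yr = 0.169 m/kyr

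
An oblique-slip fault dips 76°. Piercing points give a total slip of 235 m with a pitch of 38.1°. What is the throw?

dip-slip = net slip × sin(rake) = 235 m × sin(38.1°) = 145 m
throw = dip-slip × sin(dip) = 145 × sin(76°) = 141 m

141 m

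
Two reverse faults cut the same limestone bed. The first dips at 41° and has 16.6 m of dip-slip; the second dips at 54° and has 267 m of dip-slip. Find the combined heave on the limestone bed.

heave_A = 16.6 × cos(41°) = 12.53 m
heave_B = 267 × cos(54°) = 156.9 m
total = 12.53 + 156.9 = 169 m

169 m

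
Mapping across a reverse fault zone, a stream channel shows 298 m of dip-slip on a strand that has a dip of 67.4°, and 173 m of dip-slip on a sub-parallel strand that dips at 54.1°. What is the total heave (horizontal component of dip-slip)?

heave_A = 298 × cos(67.4°) = 114.5 m
heave_B = 173 × cos(54.1°) = 101.4 m
total = 114.5 + 101.4 = 216 m

216 m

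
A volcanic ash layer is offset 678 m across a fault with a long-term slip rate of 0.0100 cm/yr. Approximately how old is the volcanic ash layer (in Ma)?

age = offset / rate = 678 m / (0.0100 cm/yr) = 6.78e+06 yr = 6.78 Ma

6.78 Ma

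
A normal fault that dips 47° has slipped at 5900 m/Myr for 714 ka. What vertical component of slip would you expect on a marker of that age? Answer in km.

dip-slip = rate × time = 5900 m/Myr × 714 ka = 4213 m
throw = dip-slip × sin(dip) = 4213 × sin(47°) = 3080 m = 3.08 km

3.08 km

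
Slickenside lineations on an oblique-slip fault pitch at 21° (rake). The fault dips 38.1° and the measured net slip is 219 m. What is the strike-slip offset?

204 m

strike-slip = net slip × cos(rake) = 219 m × cos(21°) = 204 m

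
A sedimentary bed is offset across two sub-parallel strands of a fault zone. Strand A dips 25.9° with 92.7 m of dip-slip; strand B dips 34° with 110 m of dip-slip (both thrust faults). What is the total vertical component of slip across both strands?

102 m

throw_A = 92.7 × sin(25.9°) = 40.49 m
throw_B = 110 × sin(34°) = 61.51 m
total = 40.49 + 61.51 = 102 m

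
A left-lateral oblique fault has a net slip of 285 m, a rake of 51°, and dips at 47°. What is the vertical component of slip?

162 m

dip-slip = net slip × sin(rake) = 285 m × sin(51°) = 221.5 m
throw = dip-slip × sin(dip) = 221.5 × sin(47°) = 162 m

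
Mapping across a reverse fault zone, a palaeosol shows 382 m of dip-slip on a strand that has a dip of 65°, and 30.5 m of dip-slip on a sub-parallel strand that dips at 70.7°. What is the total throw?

throw_A = 382 × sin(65°) = 346.2 m
throw_B = 30.5 × sin(70.7°) = 28.79 m
total = 346.2 + 28.79 = 375 m

375 m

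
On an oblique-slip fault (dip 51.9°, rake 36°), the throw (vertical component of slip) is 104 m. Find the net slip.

225 m

dip-slip = throw / sin(dip) = 104 / sin(51.9°) = 132.2 m
net slip = dip-slip / sin(rake) = 132.2 / sin(36°) = 225 m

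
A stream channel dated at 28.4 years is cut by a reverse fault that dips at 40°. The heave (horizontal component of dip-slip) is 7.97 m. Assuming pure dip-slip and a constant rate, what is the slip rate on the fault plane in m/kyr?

dip-slip = heave / cos(dip) = 7.97 m / cos(40°) = 10.40 m
rate = 10.40 m / 28.4 years = 0.366 m/yr = 366 m/kyr

366 m/kyr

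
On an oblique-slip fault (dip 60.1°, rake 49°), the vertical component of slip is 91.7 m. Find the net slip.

140 m

dip-slip = throw / sin(dip) = 91.7 / sin(60.1°) = 105.8 m
net slip = dip-slip / sin(rake) = 105.8 / sin(49°) = 140 m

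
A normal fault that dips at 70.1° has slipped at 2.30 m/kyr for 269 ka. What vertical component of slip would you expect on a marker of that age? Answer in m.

582 m

dip-slip = rate × time = 2.30 m/kyr × 269 ka = 618.7 m
throw = dip-slip × sin(dip) = 618.7 × sin(70.1°) = 582 m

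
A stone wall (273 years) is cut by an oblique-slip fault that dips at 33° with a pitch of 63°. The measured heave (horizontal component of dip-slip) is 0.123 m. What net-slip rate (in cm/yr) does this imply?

dip-slip = heave / cos(dip) = 0.123 / cos(33°) = 0.1467 m
net slip = dip-slip / sin(rake) = 0.1467 / sin(63°) = 0.1646 m
rate = 0.1646 m / 273 years = 0.000603 m/yr = 0.0603 cm/yr

0.0603 cm/yr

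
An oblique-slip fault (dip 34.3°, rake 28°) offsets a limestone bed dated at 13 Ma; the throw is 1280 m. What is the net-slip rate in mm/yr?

0.372 mm/yr

dip-slip = throw / sin(dip) = 1280 / sin(34.3°) = 2271 m
net slip = dip-slip / sin(rake) = 2271 / sin(28°) = 4838 m
rate = 4838 m / 13 Ma = 0.000372 m/yr = 0.372 mm/yr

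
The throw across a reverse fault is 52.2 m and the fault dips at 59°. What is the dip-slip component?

dip-slip = throw / sin(dip) = 52.2 / sin(59°) = 60.9 m

60.9 m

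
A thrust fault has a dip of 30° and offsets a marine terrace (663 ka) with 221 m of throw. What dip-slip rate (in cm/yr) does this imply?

0.0667 cm/yr

dip-slip = throw / sin(dip) = 221 m / sin(30°) = 442 m
rate = 442 m / 663 ka = 0.000667 m/yr = 0.0667 cm/yr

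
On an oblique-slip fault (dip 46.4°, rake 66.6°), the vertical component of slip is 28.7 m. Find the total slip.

43.2 m

dip-slip = throw / sin(dip) = 28.7 / sin(46.4°) = 39.63 m
net slip = dip-slip / sin(rake) = 39.63 / sin(66.6°) = 43.2 m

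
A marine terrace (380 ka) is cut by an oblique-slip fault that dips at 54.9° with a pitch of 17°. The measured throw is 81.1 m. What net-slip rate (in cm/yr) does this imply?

dip-slip = throw / sin(dip) = 81.1 / sin(54.9°) = 99.13 m
net slip = dip-slip / sin(rake) = 99.13 / sin(17°) = 339 m
rate = 339 m / 380 ka = 0.000892 m/yr = 0.0892 cm/yr

0.0892 cm/yr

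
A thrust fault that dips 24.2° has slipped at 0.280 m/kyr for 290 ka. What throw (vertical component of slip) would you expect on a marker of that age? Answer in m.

33.3 m

dip-slip = rate × time = 0.280 m/kyr × 290 ka = 81.20 m
throw = dip-slip × sin(dip) = 81.20 × sin(24.2°) = 33.3 m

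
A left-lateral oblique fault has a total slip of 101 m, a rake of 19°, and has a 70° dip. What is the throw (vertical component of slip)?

30.9 m

dip-slip = net slip × sin(rake) = 101 m × sin(19°) = 32.88 m
throw = dip-slip × sin(dip) = 32.88 × sin(70°) = 30.9 m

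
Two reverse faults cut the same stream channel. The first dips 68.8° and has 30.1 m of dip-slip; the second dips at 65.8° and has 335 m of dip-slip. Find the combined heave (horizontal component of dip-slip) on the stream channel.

heave_A = 30.1 × cos(68.8°) = 10.88 m
heave_B = 335 × cos(65.8°) = 137.3 m
total = 10.88 + 137.3 = 148 m

148 m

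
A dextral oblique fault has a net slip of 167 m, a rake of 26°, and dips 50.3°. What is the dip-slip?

73.2 m

dip-slip = net slip × sin(rake) = 167 m × sin(26°) = 73.2 m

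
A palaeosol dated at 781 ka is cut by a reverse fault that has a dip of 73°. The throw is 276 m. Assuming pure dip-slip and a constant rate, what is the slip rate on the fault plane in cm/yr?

0.0370 cm/yr

dip-slip = throw / sin(dip) = 276 m / sin(73°) = 288.6 m
rate = 288.6 m / 781 ka = 0.000370 m/yr = 0.0370 cm/yr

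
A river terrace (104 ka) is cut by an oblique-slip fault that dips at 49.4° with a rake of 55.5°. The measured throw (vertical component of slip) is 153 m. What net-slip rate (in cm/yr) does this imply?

dip-slip = throw / sin(dip) = 153 / sin(49.4°) = 201.5 m
net slip = dip-slip / sin(rake) = 201.5 / sin(55.5°) = 244.5 m
rate = 244.5 m / 104 ka = 0.00235 m/yr = 0.235 cm/yr

0.235 cm/yr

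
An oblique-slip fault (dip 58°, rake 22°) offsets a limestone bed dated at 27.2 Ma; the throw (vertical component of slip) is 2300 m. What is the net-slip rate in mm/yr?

dip-slip = throw / sin(dip) = 2300 / sin(58°) = 2712 m
net slip = dip-slip / sin(rake) = 2712 / sin(22°) = 7240 m
rate = 7240 m / 27.2 Ma = 0.000266 m/yr = 0.266 mm/yr

0.266 mm/yr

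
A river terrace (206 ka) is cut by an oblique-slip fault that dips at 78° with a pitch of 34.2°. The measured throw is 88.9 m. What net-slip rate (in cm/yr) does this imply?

0.0785 cm/yr

dip-slip = throw / sin(dip) = 88.9 / sin(78°) = 90.89 m
net slip = dip-slip / sin(rake) = 90.89 / sin(34.2°) = 161.7 m
rate = 161.7 m / 206 ka = 0.000785 m/yr = 0.0785 cm/yr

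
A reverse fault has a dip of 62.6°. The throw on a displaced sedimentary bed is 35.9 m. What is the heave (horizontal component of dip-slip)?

18.6 m

heave = throw / tan(dip) = 35.9 / tan(62.6°) = 18.6 m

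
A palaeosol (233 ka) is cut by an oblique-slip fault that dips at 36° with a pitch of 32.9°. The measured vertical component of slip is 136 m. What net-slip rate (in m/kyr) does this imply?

1.83 m/kyr

dip-slip = throw / sin(dip) = 136 / sin(36°) = 231.4 m
net slip = dip-slip / sin(rake) = 231.4 / sin(32.9°) = 426 m
rate = 426 m / 233 ka = 0.00183 m/yr = 1.83 m/kyr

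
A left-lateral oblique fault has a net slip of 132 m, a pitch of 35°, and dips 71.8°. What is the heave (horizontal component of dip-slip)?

23.6 m

dip-slip = net slip × sin(rake) = 132 m × sin(35°) = 75.71 m
heave = dip-slip × cos(dip) = 75.71 × cos(71.8°) = 23.6 m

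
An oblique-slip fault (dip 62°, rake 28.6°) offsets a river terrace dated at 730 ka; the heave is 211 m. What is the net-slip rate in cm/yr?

dip-slip = heave / cos(dip) = 211 / cos(62°) = 449.4 m
net slip = dip-slip / sin(rake) = 449.4 / sin(28.6°) = 938.9 m
rate = 938.9 m / 730 ka = 0.00129 m/yr = 0.129 cm/yr

0.129 cm/yr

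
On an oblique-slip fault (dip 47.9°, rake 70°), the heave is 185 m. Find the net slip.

294 m

dip-slip = heave / cos(dip) = 185 / cos(47.9°) = 275.9 m
net slip = dip-slip / sin(rake) = 275.9 / sin(70°) = 294 m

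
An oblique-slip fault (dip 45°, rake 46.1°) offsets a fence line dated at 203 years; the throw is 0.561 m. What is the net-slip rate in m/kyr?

5.42 m/kyr

dip-slip = throw / sin(dip) = 0.561 / sin(45°) = 0.7934 m
net slip = dip-slip / sin(rake) = 0.7934 / sin(46.1°) = 1.101 m
rate = 1.101 m / 203 years = 0.00542 m/yr = 5.42 m/kyr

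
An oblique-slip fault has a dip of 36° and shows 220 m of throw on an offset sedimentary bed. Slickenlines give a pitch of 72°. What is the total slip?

dip-slip = throw / sin(dip) = 220 / sin(36°) = 374.3 m
net slip = dip-slip / sin(rake) = 374.3 / sin(72°) = 394 m

394 m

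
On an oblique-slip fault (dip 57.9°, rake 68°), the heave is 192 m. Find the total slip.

dip-slip = heave / cos(dip) = 192 / cos(57.9°) = 361.3 m
net slip = dip-slip / sin(rake) = 361.3 / sin(68°) = 390 m

390 m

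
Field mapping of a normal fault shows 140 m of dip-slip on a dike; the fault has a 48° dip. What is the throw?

104 m

throw = dip-slip × sin(dip) = 140 m × sin(48°) = 104 m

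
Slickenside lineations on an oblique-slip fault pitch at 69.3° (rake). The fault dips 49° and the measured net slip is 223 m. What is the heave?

137 m

dip-slip = net slip × sin(rake) = 223 m × sin(69.3°) = 208.6 m
heave = dip-slip × cos(dip) = 208.6 × cos(49°) = 137 m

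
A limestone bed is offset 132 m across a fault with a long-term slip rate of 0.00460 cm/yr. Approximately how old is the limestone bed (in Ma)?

2.87 Ma

age = offset / rate = 132 m / (0.00460 cm/yr) = 2.87e+06 yr = 2.87 Ma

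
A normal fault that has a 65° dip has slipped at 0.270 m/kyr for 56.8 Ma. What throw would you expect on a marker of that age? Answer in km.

dip-slip = rate × time = 0.270 m/kyr × 56.8 Ma = 15340 m
throw = dip-slip × sin(dip) = 15340 × sin(65°) = 13900 m = 13.9 km

13.9 km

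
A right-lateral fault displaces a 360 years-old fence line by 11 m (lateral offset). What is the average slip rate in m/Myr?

rate = 11 m / 360 years = 0.0306 m/yr = 30600 m/Myr

30600 m/Myr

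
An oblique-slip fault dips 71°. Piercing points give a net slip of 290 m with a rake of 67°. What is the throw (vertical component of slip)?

dip-slip = net slip × sin(rake) = 290 m × sin(67°) = 266.9 m
throw = dip-slip × sin(dip) = 266.9 × sin(71°) = 252 m

252 m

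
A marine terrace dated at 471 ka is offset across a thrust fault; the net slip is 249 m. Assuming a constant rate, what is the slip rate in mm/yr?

0.529 mm/yr

rate = 249 m / 471 ka = 0.000529 m/yr = 0.529 mm/yr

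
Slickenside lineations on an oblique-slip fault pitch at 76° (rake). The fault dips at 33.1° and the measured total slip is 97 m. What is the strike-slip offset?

23.5 m

strike-slip = net slip × cos(rake) = 97 m × cos(76°) = 23.5 m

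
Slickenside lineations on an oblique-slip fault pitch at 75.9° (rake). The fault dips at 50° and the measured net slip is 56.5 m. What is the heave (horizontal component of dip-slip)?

35.2 m

dip-slip = net slip × sin(rake) = 56.5 m × sin(75.9°) = 54.80 m
heave = dip-slip × cos(dip) = 54.80 × cos(50°) = 35.2 m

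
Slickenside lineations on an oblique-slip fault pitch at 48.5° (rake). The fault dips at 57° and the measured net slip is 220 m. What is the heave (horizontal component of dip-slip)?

dip-slip = net slip × sin(rake) = 220 m × sin(48.5°) = 164.8 m
heave = dip-slip × cos(dip) = 164.8 × cos(57°) = 89.7 m

89.7 m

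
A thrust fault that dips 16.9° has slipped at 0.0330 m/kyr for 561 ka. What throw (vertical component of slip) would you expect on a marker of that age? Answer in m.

dip-slip = rate × time = 0.0330 m/kyr × 561 ka = 18.51 m
throw = dip-slip × sin(dip) = 18.51 × sin(16.9°) = 5.38 m

5.38 m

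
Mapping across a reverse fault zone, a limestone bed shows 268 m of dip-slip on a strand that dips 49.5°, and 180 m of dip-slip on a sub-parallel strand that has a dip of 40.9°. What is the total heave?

310 m

heave_A = 268 × cos(49.5°) = 174.1 m
heave_B = 180 × cos(40.9°) = 136.1 m
total = 174.1 + 136.1 = 310 m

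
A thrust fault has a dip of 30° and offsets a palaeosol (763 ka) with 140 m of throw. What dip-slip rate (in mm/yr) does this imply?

0.367 mm/yr

dip-slip = throw / sin(dip) = 140 m / sin(30°) = 280 m
rate = 280 m / 763 ka = 0.000367 m/yr = 0.367 mm/yr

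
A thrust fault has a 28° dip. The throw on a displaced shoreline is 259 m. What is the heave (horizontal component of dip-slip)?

heave = throw / tan(dip) = 259 / tan(28°) = 487 m

487 m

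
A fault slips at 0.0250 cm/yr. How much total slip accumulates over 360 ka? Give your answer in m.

90 m

slip = rate × time = 0.0250 cm/yr × 360 ka = 90 m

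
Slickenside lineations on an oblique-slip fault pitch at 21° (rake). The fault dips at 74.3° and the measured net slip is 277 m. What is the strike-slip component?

strike-slip = net slip × cos(rake) = 277 m × cos(21°) = 259 m

259 m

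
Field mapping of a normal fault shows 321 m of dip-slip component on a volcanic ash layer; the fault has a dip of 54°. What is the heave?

189 m

heave = dip-slip × cos(dip) = 321 m × cos(54°) = 189 m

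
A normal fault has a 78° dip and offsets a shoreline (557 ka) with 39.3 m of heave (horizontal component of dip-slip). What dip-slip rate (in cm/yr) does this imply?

dip-slip = heave / cos(dip) = 39.3 m / cos(78°) = 189 m
rate = 189 m / 557 ka = 0.000339 m/yr = 0.0339 cm/yr

0.0339 cm/yr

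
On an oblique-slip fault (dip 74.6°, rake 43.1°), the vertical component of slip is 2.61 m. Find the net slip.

dip-slip = throw / sin(dip) = 2.61 / sin(74.6°) = 2.707 m
net slip = dip-slip / sin(rake) = 2.707 / sin(43.1°) = 3.96 m

3.96 m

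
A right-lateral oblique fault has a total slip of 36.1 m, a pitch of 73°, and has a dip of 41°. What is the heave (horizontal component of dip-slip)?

dip-slip = net slip × sin(rake) = 36.1 m × sin(73°) = 34.52 m
heave = dip-slip × cos(dip) = 34.52 × cos(41°) = 26.1 m

26.1 m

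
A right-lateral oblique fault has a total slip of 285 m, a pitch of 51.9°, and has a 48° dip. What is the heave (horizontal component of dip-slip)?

dip-slip = net slip × sin(rake) = 285 m × sin(51.9°) = 224.3 m
heave = dip-slip × cos(dip) = 224.3 × cos(48°) = 150 m

150 m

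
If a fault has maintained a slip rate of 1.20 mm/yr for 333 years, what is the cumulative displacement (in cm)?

40 cm

slip = rate × time = 1.20 mm/yr × 333 years = 0.400 m = 40 cm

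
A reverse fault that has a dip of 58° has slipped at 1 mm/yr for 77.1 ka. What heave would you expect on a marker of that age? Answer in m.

dip-slip = rate × time = 1 mm/yr × 77.1 ka = 77.10 m
heave = dip-slip × cos(dip) = 77.10 × cos(58°) = 40.9 m

40.9 m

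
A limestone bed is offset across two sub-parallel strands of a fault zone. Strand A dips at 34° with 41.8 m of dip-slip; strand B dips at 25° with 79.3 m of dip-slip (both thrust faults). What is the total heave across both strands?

heave_A = 41.8 × cos(34°) = 34.65 m
heave_B = 79.3 × cos(25°) = 71.87 m
total = 34.65 + 71.87 = 107 m

107 m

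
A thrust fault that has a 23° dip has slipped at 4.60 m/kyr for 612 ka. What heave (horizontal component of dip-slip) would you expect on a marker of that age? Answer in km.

2.59 km

dip-slip = rate × time = 4.60 m/kyr × 612 ka = 2815 m
heave = dip-slip × cos(dip) = 2815 × cos(23°) = 2590 m = 2.59 km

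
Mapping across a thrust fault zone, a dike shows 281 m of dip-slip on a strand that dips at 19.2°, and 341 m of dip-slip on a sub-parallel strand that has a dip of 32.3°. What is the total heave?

heave_A = 281 × cos(19.2°) = 265.4 m
heave_B = 341 × cos(32.3°) = 288.2 m
total = 265.4 + 288.2 = 554 m

554 m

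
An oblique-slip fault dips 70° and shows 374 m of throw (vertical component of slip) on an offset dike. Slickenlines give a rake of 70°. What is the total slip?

424 m

dip-slip = throw / sin(dip) = 374 / sin(70°) = 398 m
net slip = dip-slip / sin(rake) = 398 / sin(70°) = 424 m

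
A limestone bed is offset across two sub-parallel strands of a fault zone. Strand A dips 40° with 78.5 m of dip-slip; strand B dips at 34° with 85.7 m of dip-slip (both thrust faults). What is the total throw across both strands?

throw_A = 78.5 × sin(40°) = 50.46 m
throw_B = 85.7 × sin(34°) = 47.92 m
total = 50.46 + 47.92 = 98.4 m

98.4 m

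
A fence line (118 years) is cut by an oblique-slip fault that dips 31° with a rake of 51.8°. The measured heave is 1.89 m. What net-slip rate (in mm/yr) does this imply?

dip-slip = heave / cos(dip) = 1.89 / cos(31°) = 2.205 m
net slip = dip-slip / sin(rake) = 2.205 / sin(51.8°) = 2.806 m
rate = 2.806 m / 118 years = 0.0238 m/yr = 23.8 mm/yr

23.8 mm/yr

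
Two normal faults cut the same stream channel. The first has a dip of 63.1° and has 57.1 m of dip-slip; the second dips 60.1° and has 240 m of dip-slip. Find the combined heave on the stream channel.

145 m

heave_A = 57.1 × cos(63.1°) = 25.83 m
heave_B = 240 × cos(60.1°) = 119.6 m
total = 25.83 + 119.6 = 145 m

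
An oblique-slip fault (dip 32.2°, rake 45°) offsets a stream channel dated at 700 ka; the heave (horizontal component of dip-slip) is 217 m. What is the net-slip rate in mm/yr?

dip-slip = heave / cos(dip) = 217 / cos(32.2°) = 256.4 m
net slip = dip-slip / sin(rake) = 256.4 / sin(45°) = 362.7 m
rate = 362.7 m / 700 ka = 0.000518 m/yr = 0.518 mm/yr

0.518 mm/yr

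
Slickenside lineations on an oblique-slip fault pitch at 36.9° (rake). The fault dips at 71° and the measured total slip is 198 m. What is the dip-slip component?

119 m

dip-slip = net slip × sin(rake) = 198 m × sin(36.9°) = 119 m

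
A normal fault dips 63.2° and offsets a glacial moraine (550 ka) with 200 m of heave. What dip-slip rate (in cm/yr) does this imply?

0.0807 cm/yr

dip-slip = heave / cos(dip) = 200 m / cos(63.2°) = 443.6 m
rate = 443.6 m / 550 ka = 0.000807 m/yr = 0.0807 cm/yr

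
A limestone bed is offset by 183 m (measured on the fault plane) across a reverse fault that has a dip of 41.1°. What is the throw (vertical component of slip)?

throw = dip-slip × sin(dip) = 183 m × sin(41.1°) = 120 m

120 m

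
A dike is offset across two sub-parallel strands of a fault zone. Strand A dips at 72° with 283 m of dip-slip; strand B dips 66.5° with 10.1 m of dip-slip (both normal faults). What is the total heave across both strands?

91.5 m

heave_A = 283 × cos(72°) = 87.45 m
heave_B = 10.1 × cos(66.5°) = 4.027 m
total = 87.45 + 4.027 = 91.5 m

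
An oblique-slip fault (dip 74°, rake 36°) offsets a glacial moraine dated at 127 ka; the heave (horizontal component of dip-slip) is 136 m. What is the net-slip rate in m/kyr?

6.61 m/kyr

dip-slip = heave / cos(dip) = 136 / cos(74°) = 493.4 m
net slip = dip-slip / sin(rake) = 493.4 / sin(36°) = 839.4 m
rate = 839.4 m / 127 ka = 0.00661 m/yr = 6.61 m/kyr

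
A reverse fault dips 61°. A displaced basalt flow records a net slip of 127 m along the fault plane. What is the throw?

throw = dip-slip × sin(dip) = 127 m × sin(61°) = 111 m

111 m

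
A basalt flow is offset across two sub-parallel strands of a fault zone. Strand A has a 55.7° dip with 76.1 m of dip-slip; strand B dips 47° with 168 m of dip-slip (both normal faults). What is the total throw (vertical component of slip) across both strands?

throw_A = 76.1 × sin(55.7°) = 62.87 m
throw_B = 168 × sin(47°) = 122.9 m
total = 62.87 + 122.9 = 186 m

186 m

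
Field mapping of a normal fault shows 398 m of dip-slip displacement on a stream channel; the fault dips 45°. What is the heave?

281 m

heave = dip-slip × cos(dip) = 398 m × cos(45°) = 281 m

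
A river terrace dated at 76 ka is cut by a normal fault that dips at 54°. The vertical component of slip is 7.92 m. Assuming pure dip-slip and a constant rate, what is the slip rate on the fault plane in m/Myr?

129 m/Myr

dip-slip = throw / sin(dip) = 7.92 m / sin(54°) = 9.790 m
rate = 9.790 m / 76 ka = 0.000129 m/yr = 129 m/Myr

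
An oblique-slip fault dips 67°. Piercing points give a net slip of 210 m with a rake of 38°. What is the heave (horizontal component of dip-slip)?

50.5 m

dip-slip = net slip × sin(rake) = 210 m × sin(38°) = 129.3 m
heave = dip-slip × cos(dip) = 129.3 × cos(67°) = 50.5 m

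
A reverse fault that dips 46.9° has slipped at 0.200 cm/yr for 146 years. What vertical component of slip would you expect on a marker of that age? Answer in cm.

21.3 cm

dip-slip = rate × time = 0.200 cm/yr × 146 years = 0.2920 m
throw = dip-slip × sin(dip) = 0.2920 × sin(46.9°) = 0.213 m = 21.3 cm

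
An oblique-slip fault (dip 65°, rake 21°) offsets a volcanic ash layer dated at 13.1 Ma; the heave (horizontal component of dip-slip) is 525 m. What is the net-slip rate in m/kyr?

0.265 m/kyr

dip-slip = heave / cos(dip) = 525 / cos(65°) = 1242 m
net slip = dip-slip / sin(rake) = 1242 / sin(21°) = 3466 m
rate = 3466 m / 13.1 Ma = 0.000265 m/yr = 0.265 m/kyr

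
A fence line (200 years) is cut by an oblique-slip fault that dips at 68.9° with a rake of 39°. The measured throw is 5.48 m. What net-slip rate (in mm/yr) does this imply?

46.7 mm/yr

dip-slip = throw / sin(dip) = 5.48 / sin(68.9°) = 5.874 m
net slip = dip-slip / sin(rake) = 5.874 / sin(39°) = 9.334 m
rate = 9.334 m / 200 years = 0.0467 m/yr = 46.7 mm/yr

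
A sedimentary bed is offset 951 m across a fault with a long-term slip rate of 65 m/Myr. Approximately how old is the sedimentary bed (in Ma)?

age = offset / rate = 951 m / (65 m/Myr) = 1.46e+07 yr = 14.6 Ma

14.6 Ma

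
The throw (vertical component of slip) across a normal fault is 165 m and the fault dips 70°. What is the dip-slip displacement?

dip-slip = throw / sin(dip) = 165 / sin(70°) = 176 m

176 m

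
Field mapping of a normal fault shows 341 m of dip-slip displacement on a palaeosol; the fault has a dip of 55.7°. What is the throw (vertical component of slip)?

282 m

throw = dip-slip × sin(dip) = 341 m × sin(55.7°) = 282 m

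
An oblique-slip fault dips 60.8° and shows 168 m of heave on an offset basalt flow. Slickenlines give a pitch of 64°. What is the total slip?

383 m

dip-slip = heave / cos(dip) = 168 / cos(60.8°) = 344.4 m
net slip = dip-slip / sin(rake) = 344.4 / sin(64°) = 383 m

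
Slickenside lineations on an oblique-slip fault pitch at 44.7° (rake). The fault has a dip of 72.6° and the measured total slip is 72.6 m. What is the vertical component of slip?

dip-slip = net slip × sin(rake) = 72.6 m × sin(44.7°) = 51.07 m
throw = dip-slip × sin(dip) = 51.07 × sin(72.6°) = 48.7 m

48.7 m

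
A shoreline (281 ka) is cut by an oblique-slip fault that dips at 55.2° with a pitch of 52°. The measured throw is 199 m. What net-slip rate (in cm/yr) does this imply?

dip-slip = throw / sin(dip) = 199 / sin(55.2°) = 242.3 m
net slip = dip-slip / sin(rake) = 242.3 / sin(52°) = 307.5 m
rate = 307.5 m / 281 ka = 0.00109 m/yr = 0.109 cm/yr

0.109 cm/yr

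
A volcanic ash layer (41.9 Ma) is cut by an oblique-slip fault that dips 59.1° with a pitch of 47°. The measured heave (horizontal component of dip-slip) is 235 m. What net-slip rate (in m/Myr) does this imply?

dip-slip = heave / cos(dip) = 235 / cos(59.1°) = 457.6 m
net slip = dip-slip / sin(rake) = 457.6 / sin(47°) = 625.7 m
rate = 625.7 m / 41.9 Ma = 0.0000149 m/yr = 14.9 m/Myr

14.9 m/Myr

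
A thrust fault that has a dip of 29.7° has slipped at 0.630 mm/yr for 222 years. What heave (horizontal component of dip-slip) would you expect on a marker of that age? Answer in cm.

dip-slip = rate × time = 0.630 mm/yr × 222 years = 0.1399 m
heave = dip-slip × cos(dip) = 0.1399 × cos(29.7°) = 0.121 m = 12.1 cm

12.1 cm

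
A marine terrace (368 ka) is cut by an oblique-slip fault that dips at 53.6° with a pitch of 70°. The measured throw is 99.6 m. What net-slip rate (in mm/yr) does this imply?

0.358 mm/yr

dip-slip = throw / sin(dip) = 99.6 / sin(53.6°) = 123.7 m
net slip = dip-slip / sin(rake) = 123.7 / sin(70°) = 131.7 m
rate = 131.7 m / 368 ka = 0.000358 m/yr = 0.358 mm/yr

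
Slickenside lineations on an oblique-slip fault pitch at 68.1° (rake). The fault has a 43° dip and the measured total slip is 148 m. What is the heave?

100 m

dip-slip = net slip × sin(rake) = 148 m × sin(68.1°) = 137.3 m
heave = dip-slip × cos(dip) = 137.3 × cos(43°) = 100 m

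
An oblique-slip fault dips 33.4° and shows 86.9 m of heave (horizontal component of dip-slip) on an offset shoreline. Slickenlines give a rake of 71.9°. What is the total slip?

dip-slip = heave / cos(dip) = 86.9 / cos(33.4°) = 104.1 m
net slip = dip-slip / sin(rake) = 104.1 / sin(71.9°) = 110 m

110 m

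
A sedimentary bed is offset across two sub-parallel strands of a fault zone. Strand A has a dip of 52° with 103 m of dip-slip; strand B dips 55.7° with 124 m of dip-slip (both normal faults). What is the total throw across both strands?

184 m

throw_A = 103 × sin(52°) = 81.17 m
throw_B = 124 × sin(55.7°) = 102.4 m
total = 81.17 + 102.4 = 184 m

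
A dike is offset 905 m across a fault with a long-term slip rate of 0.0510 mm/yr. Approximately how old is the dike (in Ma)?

17.7 Ma

age = offset / rate = 905 m / (0.0510 mm/yr) = 1.77e+07 yr = 17.7 Ma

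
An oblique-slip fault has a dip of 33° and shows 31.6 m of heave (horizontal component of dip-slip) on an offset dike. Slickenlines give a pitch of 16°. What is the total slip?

137 m

dip-slip = heave / cos(dip) = 31.6 / cos(33°) = 37.68 m
net slip = dip-slip / sin(rake) = 37.68 / sin(16°) = 137 m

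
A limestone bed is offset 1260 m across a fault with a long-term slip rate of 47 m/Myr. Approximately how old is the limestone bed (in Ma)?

age = offset / rate = 1260 m / (47 m/Myr) = 2.68e+07 yr = 26.8 Ma

26.8 Ma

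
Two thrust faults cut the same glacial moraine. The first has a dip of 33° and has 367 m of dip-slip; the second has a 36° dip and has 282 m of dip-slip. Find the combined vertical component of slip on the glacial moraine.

throw_A = 367 × sin(33°) = 199.9 m
throw_B = 282 × sin(36°) = 165.8 m
total = 199.9 + 165.8 = 366 m

366 m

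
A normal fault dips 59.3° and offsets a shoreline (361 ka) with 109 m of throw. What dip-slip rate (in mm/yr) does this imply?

0.351 mm/yr

dip-slip = throw / sin(dip) = 109 m / sin(59.3°) = 126.8 m
rate = 126.8 m / 361 ka = 0.000351 m/yr = 0.351 mm/yr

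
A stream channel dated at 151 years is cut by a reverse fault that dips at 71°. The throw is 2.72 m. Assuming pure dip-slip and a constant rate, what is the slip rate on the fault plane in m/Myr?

19100 m/Myr

dip-slip = throw / sin(dip) = 2.72 m / sin(71°) = 2.877 m
rate = 2.877 m / 151 years = 0.0191 m/yr = 19100 m/Myr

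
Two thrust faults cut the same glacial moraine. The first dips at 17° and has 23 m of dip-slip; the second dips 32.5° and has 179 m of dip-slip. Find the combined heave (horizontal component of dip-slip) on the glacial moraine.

heave_A = 23 × cos(17°) = 22 m
heave_B = 179 × cos(32.5°) = 151 m
total = 22 + 151 = 173 m

173 m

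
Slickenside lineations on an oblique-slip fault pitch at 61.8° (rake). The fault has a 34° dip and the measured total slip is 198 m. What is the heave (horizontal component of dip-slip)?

145 m

dip-slip = net slip × sin(rake) = 198 m × sin(61.8°) = 174.5 m
heave = dip-slip × cos(dip) = 174.5 × cos(34°) = 145 m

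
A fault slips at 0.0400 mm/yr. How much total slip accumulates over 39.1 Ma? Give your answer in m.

slip = rate × time = 0.0400 mm/yr × 39.1 Ma = 1560 m

1560 m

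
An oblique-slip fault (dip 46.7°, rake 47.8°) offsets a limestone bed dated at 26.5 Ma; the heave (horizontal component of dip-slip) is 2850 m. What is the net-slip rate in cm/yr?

0.0212 cm/yr

dip-slip = heave / cos(dip) = 2850 / cos(46.7°) = 4156 m
net slip = dip-slip / sin(rake) = 4156 / sin(47.8°) = 5610 m
rate = 5610 m / 26.5 Ma = 0.000212 m/yr = 0.0212 cm/yr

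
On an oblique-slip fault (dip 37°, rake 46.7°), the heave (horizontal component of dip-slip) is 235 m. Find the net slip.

404 m

dip-slip = heave / cos(dip) = 235 / cos(37°) = 294.3 m
net slip = dip-slip / sin(rake) = 294.3 / sin(46.7°) = 404 m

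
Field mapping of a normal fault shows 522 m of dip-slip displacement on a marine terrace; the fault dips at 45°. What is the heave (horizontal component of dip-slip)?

heave = dip-slip × cos(dip) = 522 m × cos(45°) = 369 m

369 m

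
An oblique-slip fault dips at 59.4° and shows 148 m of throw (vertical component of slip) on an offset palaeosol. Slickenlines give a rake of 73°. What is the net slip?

dip-slip = throw / sin(dip) = 148 / sin(59.4°) = 171.9 m
net slip = dip-slip / sin(rake) = 171.9 / sin(73°) = 180 m

180 m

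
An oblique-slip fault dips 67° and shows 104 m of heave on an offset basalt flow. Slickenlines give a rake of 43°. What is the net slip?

dip-slip = heave / cos(dip) = 104 / cos(67°) = 266.2 m
net slip = dip-slip / sin(rake) = 266.2 / sin(43°) = 390 m

390 m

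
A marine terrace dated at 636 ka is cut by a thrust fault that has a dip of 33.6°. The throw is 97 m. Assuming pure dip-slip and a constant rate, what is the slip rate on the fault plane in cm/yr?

0.0276 cm/yr

dip-slip = throw / sin(dip) = 97 m / sin(33.6°) = 175.3 m
rate = 175.3 m / 636 ka = 0.000276 m/yr = 0.0276 cm/yr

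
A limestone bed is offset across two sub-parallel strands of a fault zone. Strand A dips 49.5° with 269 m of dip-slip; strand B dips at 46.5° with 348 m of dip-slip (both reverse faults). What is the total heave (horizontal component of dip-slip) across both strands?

414 m

heave_A = 269 × cos(49.5°) = 174.7 m
heave_B = 348 × cos(46.5°) = 239.5 m
total = 174.7 + 239.5 = 414 m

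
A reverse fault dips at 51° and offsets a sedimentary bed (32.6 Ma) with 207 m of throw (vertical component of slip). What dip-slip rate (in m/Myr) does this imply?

dip-slip = throw / sin(dip) = 207 m / sin(51°) = 266.4 m
rate = 266.4 m / 32.6 Ma = 0.00000817 m/yr = 8.17 m/Myr

8.17 m/Myr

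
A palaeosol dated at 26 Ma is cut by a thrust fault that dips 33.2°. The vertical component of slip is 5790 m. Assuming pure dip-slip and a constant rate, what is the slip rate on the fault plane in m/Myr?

407 m/Myr

dip-slip = throw / sin(dip) = 5790 m / sin(33.2°) = 10570 m
rate = 10570 m / 26 Ma = 0.000407 m/yr = 407 m/Myr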